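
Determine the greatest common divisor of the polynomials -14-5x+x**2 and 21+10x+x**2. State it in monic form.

By polynomial division,
  x**2-5x-14 = (x**2+10x+21) + (-15x-35)
  x**2+10x+21 = (-(1/15)x-23/45)(-15x-35) + (28/9)
  -15x-35 = (-(135/28)x-45/4)(28/9) + (0)
The last nonzero remainder is the constant 28/9, so the polynomials are coprime and gcd = 1.

1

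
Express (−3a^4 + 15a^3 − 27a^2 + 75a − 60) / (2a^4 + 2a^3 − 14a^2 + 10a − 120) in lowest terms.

(−3a^2 + 15a − 12)/(2a^2 + 2a − 24)

Repeated division with remainder:
  −3a^4 + 15a^3 − 27a^2 + 75a − 60 = (−3/2)(2a^4 + 2a^3 − 14a^2 + 10a − 120) + (18a^3 − 48a^2 + 90a − 240)
  2a^4 + 2a^3 − 14a^2 + 10a − 120 = ((1/9)a + 11/27)(18a^3 − 48a^2 + 90a − 240) + (−(40/9)a^2 − 200/9)
  18a^3 − 48a^2 + 90a − 240 = (−(81/20)a + 54/5)(−(40/9)a^2 − 200/9) + (0)
Last nonzero remainder: −(40/9)a^2 − 200/9. Dividing through by −40/9 gives the monic gcd a^2 + 5.
Cancel a^2 + 5 from numerator and denominator to get the reduced form.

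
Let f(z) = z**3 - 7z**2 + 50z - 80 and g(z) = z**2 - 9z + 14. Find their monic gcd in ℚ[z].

Apply the Euclidean algorithm:
  z**3 - 7z**2 + 50z - 80 = (z + 2)(z**2 - 9z + 14) + (54z - 108)
  z**2 - 9z + 14 = ((1/54)z - 7/54)(54z - 108) + (0)
Last nonzero remainder: 54z - 108. Dividing through by 54 gives the monic gcd z - 2.

z - 2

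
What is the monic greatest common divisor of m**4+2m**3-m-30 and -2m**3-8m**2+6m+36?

m**2+m-6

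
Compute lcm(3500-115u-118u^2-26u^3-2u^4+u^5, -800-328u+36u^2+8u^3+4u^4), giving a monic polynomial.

By polynomial division,
  u^5-2u^4-26u^3-118u^2-115u+3500 = ((1/4)u-1)(4u^4+8u^3+36u^2-328u-800) + (-27u^3-243u+2700)
  4u^4+8u^3+36u^2-328u-800 = (-(4/27)u-8/27)(-27u^3-243u+2700) + (0)
Last nonzero remainder: -27u^3-243u+2700. Dividing through by -27 gives the monic gcd u^3+9u-100.
Then lcm(f, g) = f·g / gcd(f, g); expanding and making the result monic gives the answer.

7000+3270u-351u^2-170u^3-30u^4+u^6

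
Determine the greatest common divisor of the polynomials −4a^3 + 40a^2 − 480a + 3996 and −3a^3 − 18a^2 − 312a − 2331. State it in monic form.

Apply the Euclidean algorithm:
  −4a^3 + 40a^2 − 480a + 3996 = (4/3)(−3a^3 − 18a^2 − 312a − 2331) + (64a^2 − 64a + 7104)
  −3a^3 − 18a^2 − 312a − 2331 = (−(3/64)a − 21/64)(64a^2 − 64a + 7104) + (0)
Last nonzero remainder: 64a^2 − 64a + 7104. Dividing through by 64 gives the monic gcd a^2 − a + 111.

a^2 − a + 111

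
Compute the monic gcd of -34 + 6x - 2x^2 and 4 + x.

Repeated division with remainder:
  -2x^2 + 6x - 34 = (-2x + 14)(x + 4) + (-90)
  x + 4 = (-(1/90)x - 2/45)(-90) + (0)
The last nonzero remainder is the constant -90, so the polynomials are coprime and gcd = 1.

1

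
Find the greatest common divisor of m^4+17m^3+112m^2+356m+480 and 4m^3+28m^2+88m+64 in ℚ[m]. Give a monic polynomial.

m^2+6m+16

By polynomial division,
  m^4+17m^3+112m^2+356m+480 = ((1/4)m+5/2)(4m^3+28m^2+88m+64) + (20m^2+120m+320)
  4m^3+28m^2+88m+64 = ((1/5)m+1/5)(20m^2+120m+320) + (0)
Last nonzero remainder: 20m^2+120m+320. Dividing through by 20 gives the monic gcd m^2+6m+16.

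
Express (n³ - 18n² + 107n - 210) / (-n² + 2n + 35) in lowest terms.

Apply the Euclidean algorithm:
  n³ - 18n² + 107n - 210 = (-n + 16)(-n² + 2n + 35) + (110n - 770)
  -n² + 2n + 35 = (-(1/110)n - 1/22)(110n - 770) + (0)
Last nonzero remainder: 110n - 770. Dividing through by 110 gives the monic gcd n - 7.
Cancel n - 7 from numerator and denominator to get the reduced form.

(-n² + 11n - 30)/(n + 5)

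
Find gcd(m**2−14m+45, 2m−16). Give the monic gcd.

1

Apply the Euclidean algorithm:
  m**2−14m+45 = ((1/2)m−3)(2m−16) + (−3)
  2m−16 = (−(2/3)m+16/3)(−3) + (0)
The last nonzero remainder is the constant −3, so the polynomials are coprime and gcd = 1.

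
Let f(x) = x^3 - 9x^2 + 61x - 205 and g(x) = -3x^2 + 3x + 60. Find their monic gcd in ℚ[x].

x - 5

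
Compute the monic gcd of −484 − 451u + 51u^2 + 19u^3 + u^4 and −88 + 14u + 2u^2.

−44 + 7u + u^2

Repeated division with remainder:
  u^4 + 19u^3 + 51u^2 − 451u − 484 = ((1/2)u^2 + 6u + 11/2)(2u^2 + 14u − 88) + (0)
Last nonzero remainder: 2u^2 + 14u − 88. Dividing through by 2 gives the monic gcd u^2 + 7u − 44.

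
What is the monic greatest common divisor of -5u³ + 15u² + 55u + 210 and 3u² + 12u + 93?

Repeated division with remainder:
  -5u³ + 15u² + 55u + 210 = (-(5/3)u + 35/3)(3u² + 12u + 93) + (70u - 875)
  3u² + 12u + 93 = ((3/70)u + 99/140)(70u - 875) + (2847/4)
  70u - 875 = ((280/2847)u - 3500/2847)(2847/4) + (0)
The last nonzero remainder is the constant 2847/4, so the polynomials are coprime and gcd = 1.

1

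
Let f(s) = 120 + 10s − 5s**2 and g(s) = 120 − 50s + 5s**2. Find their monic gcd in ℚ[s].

Euclidean algorithm in ℚ[s]:
  −5s**2 + 10s + 120 = (−1)(5s**2 − 50s + 120) + (−40s + 240)
  5s**2 − 50s + 120 = (−(1/8)s + 1/2)(−40s + 240) + (0)
Last nonzero remainder: −40s + 240. Dividing through by −40 gives the monic gcd s − 6.

−6 + s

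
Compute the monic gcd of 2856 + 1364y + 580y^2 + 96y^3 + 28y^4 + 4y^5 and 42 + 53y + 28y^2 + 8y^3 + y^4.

7 + 3y + y^2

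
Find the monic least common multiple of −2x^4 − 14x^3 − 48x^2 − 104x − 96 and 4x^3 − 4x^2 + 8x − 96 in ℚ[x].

Repeated division with remainder:
  −2x^4 − 14x^3 − 48x^2 − 104x − 96 = (−(1/2)x − 4)(4x^3 − 4x^2 + 8x − 96) + (−60x^2 − 120x − 480)
  4x^3 − 4x^2 + 8x − 96 = (−(1/15)x + 1/5)(−60x^2 − 120x − 480) + (0)
Last nonzero remainder: −60x^2 − 120x − 480. Dividing through by −60 gives the monic gcd x^2 + 2x + 8.
Then lcm(f, g) = f·g / gcd(f, g); expanding and making the result monic gives the answer.

x^5 + 4x^4 + 3x^3 − 20x^2 − 108x − 144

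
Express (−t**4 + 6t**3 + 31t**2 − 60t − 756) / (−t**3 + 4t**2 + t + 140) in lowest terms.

Euclidean algorithm in ℚ[t]:
  −t**4 + 6t**3 + 31t**2 − 60t − 756 = (t − 2)(−t**3 + 4t**2 + t + 140) + (38t**2 − 198t − 476)
  −t**3 + 4t**2 + t + 140 = (−(1/38)t − 23/722)(38t**2 − 198t − 476) + (−(6438/361)t + 45066/361)
  38t**2 − 198t − 476 = (−(6859/3219)t − 12274/3219)(−(6438/361)t + 45066/361) + (0)
Last nonzero remainder: −(6438/361)t + 45066/361. Dividing through by −6438/361 gives the monic gcd t − 7.
Cancel t − 7 from numerator and denominator to get the reduced form.

(t**3 + t**2 − 24t − 108)/(t**2 + 3t + 20)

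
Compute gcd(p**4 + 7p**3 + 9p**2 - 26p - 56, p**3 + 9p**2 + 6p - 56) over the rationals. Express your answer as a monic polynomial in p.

Apply the Euclidean algorithm:
  p**4 + 7p**3 + 9p**2 - 26p - 56 = (p - 2)(p**3 + 9p**2 + 6p - 56) + (21p**2 + 42p - 168)
  p**3 + 9p**2 + 6p - 56 = ((1/21)p + 1/3)(21p**2 + 42p - 168) + (0)
Last nonzero remainder: 21p**2 + 42p - 168. Dividing through by 21 gives the monic gcd p**2 + 2p - 8.

p**2 + 2p - 8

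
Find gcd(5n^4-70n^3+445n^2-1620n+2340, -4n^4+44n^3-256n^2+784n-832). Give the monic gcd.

By polynomial division,
  5n^4-70n^3+445n^2-1620n+2340 = (-5/4)(-4n^4+44n^3-256n^2+784n-832) + (-15n^3+125n^2-640n+1300)
  -4n^4+44n^3-256n^2+784n-832 = ((4/15)n-32/45)(-15n^3+125n^2-640n+1300) + ((32/9)n^2-(160/9)n+832/9)
  -15n^3+125n^2-640n+1300 = (-(135/32)n+225/16)((32/9)n^2-(160/9)n+832/9) + (0)
Last nonzero remainder: (32/9)n^2-(160/9)n+832/9. Dividing through by 32/9 gives the monic gcd n^2-5n+26.

n^2-5n+26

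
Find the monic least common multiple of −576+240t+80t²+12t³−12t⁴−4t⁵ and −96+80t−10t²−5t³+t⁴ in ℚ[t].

Apply the Euclidean algorithm:
  −4t⁵−12t⁴+12t³+80t²+240t−576 = (−4t−32)(t⁴−5t³−10t²+80t−96) + (−188t³+80t²+2416t−3648)
  t⁴−5t³−10t²+80t−96 = (−(1/188)t+215/8836)(−188t³+80t²+2416t−3648) + ((1998/2209)t²+(3996/2209)t−15984/2209)
  −188t³+80t²+2416t−3648 = (−(207646/999)t+167884/333)((1998/2209)t²+(3996/2209)t−15984/2209) + (0)
Last nonzero remainder: (1998/2209)t²+(3996/2209)t−15984/2209. Dividing through by 1998/2209 gives the monic gcd t²+2t−8.
Then lcm(f, g) = f·g / gcd(f, g); expanding and making the result monic gives the answer.

1728−1728t+324t²+44t³+37t⁴−12t⁵−4t⁶+t⁷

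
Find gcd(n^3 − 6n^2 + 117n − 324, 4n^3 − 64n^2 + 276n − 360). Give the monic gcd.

n − 3

By polynomial division,
  n^3 − 6n^2 + 117n − 324 = (1/4)(4n^3 − 64n^2 + 276n − 360) + (10n^2 + 48n − 234)
  4n^3 − 64n^2 + 276n − 360 = ((2/5)n − 208/25)(10n^2 + 48n − 234) + ((19224/25)n − 57672/25)
  10n^2 + 48n − 234 = ((125/9612)n + 325/3204)((19224/25)n − 57672/25) + (0)
Last nonzero remainder: (19224/25)n − 57672/25. Dividing through by 19224/25 gives the monic gcd n − 3.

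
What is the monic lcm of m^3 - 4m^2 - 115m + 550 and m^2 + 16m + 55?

Repeated division with remainder:
  m^3 - 4m^2 - 115m + 550 = (m - 20)(m^2 + 16m + 55) + (150m + 1650)
  m^2 + 16m + 55 = ((1/150)m + 1/30)(150m + 1650) + (0)
Last nonzero remainder: 150m + 1650. Dividing through by 150 gives the monic gcd m + 11.
Then lcm(f, g) = f·g / gcd(f, g); expanding and making the result monic gives the answer.

m^4 + m^3 - 135m^2 - 25m + 2750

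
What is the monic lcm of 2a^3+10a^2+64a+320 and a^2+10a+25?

a^4+10a^3+57a^2+320a+800

Repeated division with remainder:
  2a^3+10a^2+64a+320 = (2a−10)(a^2+10a+25) + (114a+570)
  a^2+10a+25 = ((1/114)a+5/114)(114a+570) + (0)
Last nonzero remainder: 114a+570. Dividing through by 114 gives the monic gcd a+5.
Then lcm(f, g) = f·g / gcd(f, g); expanding and making the result monic gives the answer.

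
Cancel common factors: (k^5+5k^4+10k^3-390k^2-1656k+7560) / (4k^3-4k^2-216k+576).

Euclidean algorithm in ℚ[k]:
  k^5+5k^4+10k^3-390k^2-1656k+7560 = ((1/4)k^2+(3/2)k+35/2)(4k^3-4k^2-216k+576) + (-140k^2+1260k-2520)
  4k^3-4k^2-216k+576 = (-(1/35)k-8/35)(-140k^2+1260k-2520) + (0)
Last nonzero remainder: -140k^2+1260k-2520. Dividing through by -140 gives the monic gcd k^2-9k+18.
Cancel k^2-9k+18 from numerator and denominator to get the reduced form.

(k^3+14k^2+118k+420)/(4k+32)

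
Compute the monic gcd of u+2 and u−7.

1

Euclidean algorithm in ℚ[u]:
  u+2 = (u−7) + (9)
  u−7 = ((1/9)u−7/9)(9) + (0)
The last nonzero remainder is the constant 9, so the polynomials are coprime and gcd = 1.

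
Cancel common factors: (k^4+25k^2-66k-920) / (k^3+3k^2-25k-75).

(k^3+5k^2+50k+184)/(k^2+8k+15)

By polynomial division,
  k^4+25k^2-66k-920 = (k-3)(k^3+3k^2-25k-75) + (59k^2-66k-1145)
  k^3+3k^2-25k-75 = ((1/59)k+243/3481)(59k^2-66k-1145) + (-(3432/3481)k+17160/3481)
  59k^2-66k-1145 = (-(205379/3432)k-797149/3432)(-(3432/3481)k+17160/3481) + (0)
Last nonzero remainder: -(3432/3481)k+17160/3481. Dividing through by -3432/3481 gives the monic gcd k-5.
Cancel k-5 from numerator and denominator to get the reduced form.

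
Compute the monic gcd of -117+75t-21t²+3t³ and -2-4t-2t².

Repeated division with remainder:
  3t³-21t²+75t-117 = (-(3/2)t+27/2)(-2t²-4t-2) + (126t-90)
  -2t²-4t-2 = (-(1/63)t-19/441)(126t-90) + (-288/49)
  126t-90 = (-(343/16)t+245/16)(-288/49) + (0)
The last nonzero remainder is the constant -288/49, so the polynomials are coprime and gcd = 1.

1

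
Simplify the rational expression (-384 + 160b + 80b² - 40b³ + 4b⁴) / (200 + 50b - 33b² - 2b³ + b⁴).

(48 - 32b + 4b²)/(-25 + b²)

Apply the Euclidean algorithm:
  4b⁴ - 40b³ + 80b² + 160b - 384 = (4)(b⁴ - 2b³ - 33b² + 50b + 200) + (-32b³ + 212b² - 40b - 1184)
  b⁴ - 2b³ - 33b² + 50b + 200 = (-(1/32)b - 37/256)(-32b³ + 212b² - 40b - 1184) + (-(231/64)b² + (231/32)b + 231/8)
  -32b³ + 212b² - 40b - 1184 = ((2048/231)b - 9472/231)(-(231/64)b² + (231/32)b + 231/8) + (0)
Last nonzero remainder: -(231/64)b² + (231/32)b + 231/8. Dividing through by -231/64 gives the monic gcd b² - 2b - 8.
Cancel b² - 2b - 8 from numerator and denominator to get the reduced form.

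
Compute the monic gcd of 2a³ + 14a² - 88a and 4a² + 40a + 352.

1

Euclidean algorithm in ℚ[a]:
  2a³ + 14a² - 88a = ((1/2)a - 3/2)(4a² + 40a + 352) + (-204a + 528)
  4a² + 40a + 352 = (-(1/51)a - 214/867)(-204a + 528) + (139392/289)
  -204a + 528 = (-(4913/11616)a + 289/264)(139392/289) + (0)
The last nonzero remainder is the constant 139392/289, so the polynomials are coprime and gcd = 1.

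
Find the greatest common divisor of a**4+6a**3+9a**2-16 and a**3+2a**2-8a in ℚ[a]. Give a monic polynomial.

By polynomial division,
  a**4+6a**3+9a**2-16 = (a+4)(a**3+2a**2-8a) + (9a**2+32a-16)
  a**3+2a**2-8a = ((1/9)a-14/81)(9a**2+32a-16) + (-(56/81)a-224/81)
  9a**2+32a-16 = (-(729/56)a+81/14)(-(56/81)a-224/81) + (0)
Last nonzero remainder: -(56/81)a-224/81. Dividing through by -56/81 gives the monic gcd a+4.

a+4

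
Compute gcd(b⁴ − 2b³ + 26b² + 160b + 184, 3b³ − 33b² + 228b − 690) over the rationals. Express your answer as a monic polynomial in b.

b² − 6b + 46

By polynomial division,
  b⁴ − 2b³ + 26b² + 160b + 184 = ((1/3)b + 3)(3b³ − 33b² + 228b − 690) + (49b² − 294b + 2254)
  3b³ − 33b² + 228b − 690 = ((3/49)b − 15/49)(49b² − 294b + 2254) + (0)
Last nonzero remainder: 49b² − 294b + 2254. Dividing through by 49 gives the monic gcd b² − 6b + 46.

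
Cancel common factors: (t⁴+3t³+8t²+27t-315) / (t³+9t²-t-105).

Apply the Euclidean algorithm:
  t⁴+3t³+8t²+27t-315 = (t-6)(t³+9t²-t-105) + (63t²+126t-945)
  t³+9t²-t-105 = ((1/63)t+1/9)(63t²+126t-945) + (0)
Last nonzero remainder: 63t²+126t-945. Dividing through by 63 gives the monic gcd t²+2t-15.
Cancel t²+2t-15 from numerator and denominator to get the reduced form.

(t²+t+21)/(t+7)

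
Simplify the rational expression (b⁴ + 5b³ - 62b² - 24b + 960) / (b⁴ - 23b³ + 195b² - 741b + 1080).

(b² + 14b + 40)/(b² - 14b + 45)

Apply the Euclidean algorithm:
  b⁴ + 5b³ - 62b² - 24b + 960 = (b⁴ - 23b³ + 195b² - 741b + 1080) + (28b³ - 257b² + 717b - 120)
  b⁴ - 23b³ + 195b² - 741b + 1080 = ((1/28)b - 387/784)(28b³ - 257b² + 717b - 120) + ((33345/784)b² - (300105/784)b + 100035/98)
  28b³ - 257b² + 717b - 120 = ((21952/33345)b - 784/6669)((33345/784)b² - (300105/784)b + 100035/98) + (0)
Last nonzero remainder: (33345/784)b² - (300105/784)b + 100035/98. Dividing through by 33345/784 gives the monic gcd b² - 9b + 24.
Cancel b² - 9b + 24 from numerator and denominator to get the reduced form.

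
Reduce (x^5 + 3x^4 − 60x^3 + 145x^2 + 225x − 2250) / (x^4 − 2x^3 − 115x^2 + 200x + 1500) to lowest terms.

By polynomial division,
  x^5 + 3x^4 − 60x^3 + 145x^2 + 225x − 2250 = (x + 5)(x^4 − 2x^3 − 115x^2 + 200x + 1500) + (65x^3 + 520x^2 − 2275x − 9750)
  x^4 − 2x^3 − 115x^2 + 200x + 1500 = ((1/65)x − 2/13)(65x^3 + 520x^2 − 2275x − 9750) + (0)
Last nonzero remainder: 65x^3 + 520x^2 − 2275x − 9750. Dividing through by 65 gives the monic gcd x^3 + 8x^2 − 35x − 150.
Cancel x^3 + 8x^2 − 35x − 150 from numerator and denominator to get the reduced form.

(x^2 − 5x + 15)/(x − 10)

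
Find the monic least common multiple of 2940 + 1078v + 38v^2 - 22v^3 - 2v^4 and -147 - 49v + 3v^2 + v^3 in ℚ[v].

Repeated division with remainder:
  -2v^4 - 22v^3 + 38v^2 + 1078v + 2940 = (-2v - 16)(v^3 + 3v^2 - 49v - 147) + (-12v^2 + 588)
  v^3 + 3v^2 - 49v - 147 = (-(1/12)v - 1/4)(-12v^2 + 588) + (0)
Last nonzero remainder: -12v^2 + 588. Dividing through by -12 gives the monic gcd v^2 - 49.
Then lcm(f, g) = f·g / gcd(f, g); expanding and making the result monic gives the answer.

-4410 - 3087v - 596v^2 + 14v^3 + 14v^4 + v^5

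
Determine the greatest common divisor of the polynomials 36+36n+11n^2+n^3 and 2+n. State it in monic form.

2+n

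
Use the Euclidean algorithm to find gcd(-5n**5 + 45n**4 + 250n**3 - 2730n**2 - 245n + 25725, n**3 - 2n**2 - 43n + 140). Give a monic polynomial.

Euclidean algorithm in ℚ[n]:
  -5n**5 + 45n**4 + 250n**3 - 2730n**2 - 245n + 25725 = (-5n**2 + 35n + 105)(n**3 - 2n**2 - 43n + 140) + (-315n**2 - 630n + 11025)
  n**3 - 2n**2 - 43n + 140 = (-(1/315)n + 4/315)(-315n**2 - 630n + 11025) + (0)
Last nonzero remainder: -315n**2 - 630n + 11025. Dividing through by -315 gives the monic gcd n**2 + 2n - 35.

n**2 + 2n - 35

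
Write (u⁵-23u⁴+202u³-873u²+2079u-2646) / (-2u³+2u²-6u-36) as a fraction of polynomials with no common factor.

Euclidean algorithm in ℚ[u]:
  u⁵-23u⁴+202u³-873u²+2079u-2646 = (-(1/2)u²+11u-177/2)(-2u³+2u²-6u-36) + (-648u²+1944u-5832)
  -2u³+2u²-6u-36 = ((1/324)u+1/162)(-648u²+1944u-5832) + (0)
Last nonzero remainder: -648u²+1944u-5832. Dividing through by -648 gives the monic gcd u²-3u+9.
Cancel u²-3u+9 from numerator and denominator to get the reduced form.

(-u³+20u²-133u+294)/(2u+4)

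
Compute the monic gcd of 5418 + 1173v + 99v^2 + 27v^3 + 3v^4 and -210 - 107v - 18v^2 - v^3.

By polynomial division,
  3v^4 + 27v^3 + 99v^2 + 1173v + 5418 = (-3v + 27)(-v^3 - 18v^2 - 107v - 210) + (264v^2 + 3432v + 11088)
  -v^3 - 18v^2 - 107v - 210 = (-(1/264)v - 5/264)(264v^2 + 3432v + 11088) + (0)
Last nonzero remainder: 264v^2 + 3432v + 11088. Dividing through by 264 gives the monic gcd v^2 + 13v + 42.

42 + 13v + v^2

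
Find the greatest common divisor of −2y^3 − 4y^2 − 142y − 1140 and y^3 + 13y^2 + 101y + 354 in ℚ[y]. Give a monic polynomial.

y + 6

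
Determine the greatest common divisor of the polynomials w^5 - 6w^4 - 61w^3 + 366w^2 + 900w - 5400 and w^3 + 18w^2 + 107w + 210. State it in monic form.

w^2 + 11w + 30

By polynomial division,
  w^5 - 6w^4 - 61w^3 + 366w^2 + 900w - 5400 = (w^2 - 24w + 264)(w^3 + 18w^2 + 107w + 210) + (-2028w^2 - 22308w - 60840)
  w^3 + 18w^2 + 107w + 210 = (-(1/2028)w - 7/2028)(-2028w^2 - 22308w - 60840) + (0)
Last nonzero remainder: -2028w^2 - 22308w - 60840. Dividing through by -2028 gives the monic gcd w^2 + 11w + 30.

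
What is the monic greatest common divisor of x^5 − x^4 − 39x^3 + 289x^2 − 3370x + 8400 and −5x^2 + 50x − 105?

By polynomial division,
  x^5 − x^4 − 39x^3 + 289x^2 − 3370x + 8400 = (−(1/5)x^3 − (9/5)x^2 − 6x − 80)(−5x^2 + 50x − 105) + (0)
Last nonzero remainder: −5x^2 + 50x − 105. Dividing through by −5 gives the monic gcd x^2 − 10x + 21.

x^2 − 10x + 21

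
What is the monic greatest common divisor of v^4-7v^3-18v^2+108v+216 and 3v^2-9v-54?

Apply the Euclidean algorithm:
  v^4-7v^3-18v^2+108v+216 = ((1/3)v^2-(4/3)v-4)(3v^2-9v-54) + (0)
Last nonzero remainder: 3v^2-9v-54. Dividing through by 3 gives the monic gcd v^2-3v-18.

v^2-3v-18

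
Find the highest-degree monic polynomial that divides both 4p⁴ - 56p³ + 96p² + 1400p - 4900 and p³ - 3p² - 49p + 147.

By polynomial division,
  4p⁴ - 56p³ + 96p² + 1400p - 4900 = (4p - 44)(p³ - 3p² - 49p + 147) + (160p² - 1344p + 1568)
  p³ - 3p² - 49p + 147 = ((1/160)p + 27/800)(160p² - 1344p + 1568) + (-(336/25)p + 2352/25)
  160p² - 1344p + 1568 = (-(250/21)p + 50/3)(-(336/25)p + 2352/25) + (0)
Last nonzero remainder: -(336/25)p + 2352/25. Dividing through by -336/25 gives the monic gcd p - 7.

p - 7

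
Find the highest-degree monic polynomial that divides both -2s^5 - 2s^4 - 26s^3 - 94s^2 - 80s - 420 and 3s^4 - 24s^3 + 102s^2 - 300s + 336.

By polynomial division,
  -2s^5 - 2s^4 - 26s^3 - 94s^2 - 80s - 420 = (-(2/3)s - 6)(3s^4 - 24s^3 + 102s^2 - 300s + 336) + (-102s^3 + 318s^2 - 1656s + 1596)
  3s^4 - 24s^3 + 102s^2 - 300s + 336 = (-(1/34)s + 83/578)(-102s^3 + 318s^2 - 1656s + 1596) + ((2205/289)s^2 - (4410/289)s + 30870/289)
  -102s^3 + 318s^2 - 1656s + 1596 = (-(9826/735)s + 10982/735)((2205/289)s^2 - (4410/289)s + 30870/289) + (0)
Last nonzero remainder: (2205/289)s^2 - (4410/289)s + 30870/289. Dividing through by 2205/289 gives the monic gcd s^2 - 2s + 14.

s^2 - 2s + 14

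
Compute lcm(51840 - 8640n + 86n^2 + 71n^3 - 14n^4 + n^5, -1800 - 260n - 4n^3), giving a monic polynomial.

259200 + 8640n - 8210n^2 + 441n^3 + n^4 - 9n^5 + n^6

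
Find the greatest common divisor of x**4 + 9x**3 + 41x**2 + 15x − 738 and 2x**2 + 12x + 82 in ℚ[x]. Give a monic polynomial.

Euclidean algorithm in ℚ[x]:
  x**4 + 9x**3 + 41x**2 + 15x − 738 = ((1/2)x**2 + (3/2)x − 9)(2x**2 + 12x + 82) + (0)
Last nonzero remainder: 2x**2 + 12x + 82. Dividing through by 2 gives the monic gcd x**2 + 6x + 41.

x**2 + 6x + 41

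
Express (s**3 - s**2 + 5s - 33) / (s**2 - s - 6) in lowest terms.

(s**2 + 2s + 11)/(s + 2)

Repeated division with remainder:
  s**3 - s**2 + 5s - 33 = (s)(s**2 - s - 6) + (11s - 33)
  s**2 - s - 6 = ((1/11)s + 2/11)(11s - 33) + (0)
Last nonzero remainder: 11s - 33. Dividing through by 11 gives the monic gcd s - 3.
Cancel s - 3 from numerator and denominator to get the reduced form.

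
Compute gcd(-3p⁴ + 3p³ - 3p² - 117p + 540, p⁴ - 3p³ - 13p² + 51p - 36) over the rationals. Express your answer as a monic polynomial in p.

p² + p - 12

Repeated division with remainder:
  -3p⁴ + 3p³ - 3p² - 117p + 540 = (-3)(p⁴ - 3p³ - 13p² + 51p - 36) + (-6p³ - 42p² + 36p + 432)
  p⁴ - 3p³ - 13p² + 51p - 36 = (-(1/6)p + 5/3)(-6p³ - 42p² + 36p + 432) + (63p² + 63p - 756)
  -6p³ - 42p² + 36p + 432 = (-(2/21)p - 4/7)(63p² + 63p - 756) + (0)
Last nonzero remainder: 63p² + 63p - 756. Dividing through by 63 gives the monic gcd p² + p - 12.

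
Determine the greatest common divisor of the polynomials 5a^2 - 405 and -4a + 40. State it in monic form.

1

Euclidean algorithm in ℚ[a]:
  5a^2 - 405 = (-(5/4)a - 25/2)(-4a + 40) + (95)
  -4a + 40 = (-(4/95)a + 8/19)(95) + (0)
The last nonzero remainder is the constant 95, so the polynomials are coprime and gcd = 1.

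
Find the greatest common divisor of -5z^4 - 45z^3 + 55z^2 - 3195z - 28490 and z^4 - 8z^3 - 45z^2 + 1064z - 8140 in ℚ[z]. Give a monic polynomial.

Apply the Euclidean algorithm:
  -5z^4 - 45z^3 + 55z^2 - 3195z - 28490 = (-5)(z^4 - 8z^3 - 45z^2 + 1064z - 8140) + (-85z^3 - 170z^2 + 2125z - 69190)
  z^4 - 8z^3 - 45z^2 + 1064z - 8140 = (-(1/85)z + 2/17)(-85z^3 - 170z^2 + 2125z - 69190) + (0)
Last nonzero remainder: -85z^3 - 170z^2 + 2125z - 69190. Dividing through by -85 gives the monic gcd z^3 + 2z^2 - 25z + 814.

z^3 + 2z^2 - 25z + 814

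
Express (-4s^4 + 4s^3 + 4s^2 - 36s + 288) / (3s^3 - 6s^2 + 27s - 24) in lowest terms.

Repeated division with remainder:
  -4s^4 + 4s^3 + 4s^2 - 36s + 288 = (-(4/3)s - 4/3)(3s^3 - 6s^2 + 27s - 24) + (32s^2 - 32s + 256)
  3s^3 - 6s^2 + 27s - 24 = ((3/32)s - 3/32)(32s^2 - 32s + 256) + (0)
Last nonzero remainder: 32s^2 - 32s + 256. Dividing through by 32 gives the monic gcd s^2 - s + 8.
Cancel s^2 - s + 8 from numerator and denominator to get the reduced form.

(-4s^2 + 36)/(3s - 3)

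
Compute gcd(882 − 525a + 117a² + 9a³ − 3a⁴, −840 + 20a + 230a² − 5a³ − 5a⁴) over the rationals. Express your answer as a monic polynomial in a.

−42 + a + a²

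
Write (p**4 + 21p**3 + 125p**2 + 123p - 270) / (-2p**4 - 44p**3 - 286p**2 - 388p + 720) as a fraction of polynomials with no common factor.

(-p - 3)/(2p + 8)

Apply the Euclidean algorithm:
  p**4 + 21p**3 + 125p**2 + 123p - 270 = (-1/2)(-2p**4 - 44p**3 - 286p**2 - 388p + 720) + (-p**3 - 18p**2 - 71p + 90)
  -2p**4 - 44p**3 - 286p**2 - 388p + 720 = (2p + 8)(-p**3 - 18p**2 - 71p + 90) + (0)
Last nonzero remainder: -p**3 - 18p**2 - 71p + 90. Dividing through by -1 gives the monic gcd p**3 + 18p**2 + 71p - 90.
Cancel p**3 + 18p**2 + 71p - 90 from numerator and denominator to get the reduced form.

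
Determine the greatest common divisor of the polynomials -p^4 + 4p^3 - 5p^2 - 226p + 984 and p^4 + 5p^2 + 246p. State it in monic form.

p^3 + 5p + 246

Repeated division with remainder:
  -p^4 + 4p^3 - 5p^2 - 226p + 984 = (-1)(p^4 + 5p^2 + 246p) + (4p^3 + 20p + 984)
  p^4 + 5p^2 + 246p = ((1/4)p)(4p^3 + 20p + 984) + (0)
Last nonzero remainder: 4p^3 + 20p + 984. Dividing through by 4 gives the monic gcd p^3 + 5p + 246.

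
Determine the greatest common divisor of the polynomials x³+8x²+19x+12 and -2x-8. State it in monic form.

Repeated division with remainder:
  x³+8x²+19x+12 = (-(1/2)x²-2x-3/2)(-2x-8) + (0)
Last nonzero remainder: -2x-8. Dividing through by -2 gives the monic gcd x+4.

x+4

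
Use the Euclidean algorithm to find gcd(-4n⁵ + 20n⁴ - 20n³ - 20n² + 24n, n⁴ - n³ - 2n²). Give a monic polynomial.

n³ - n² - 2n

By polynomial division,
  -4n⁵ + 20n⁴ - 20n³ - 20n² + 24n = (-4n + 16)(n⁴ - n³ - 2n²) + (-12n³ + 12n² + 24n)
  n⁴ - n³ - 2n² = (-(1/12)n)(-12n³ + 12n² + 24n) + (0)
Last nonzero remainder: -12n³ + 12n² + 24n. Dividing through by -12 gives the monic gcd n³ - n² - 2n.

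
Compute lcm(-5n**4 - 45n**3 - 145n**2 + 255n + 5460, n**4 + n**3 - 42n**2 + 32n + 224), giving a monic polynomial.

n**6 + 7n**5 + 3n**4 - 181n**3 - 1222n**2 + 2592n + 8736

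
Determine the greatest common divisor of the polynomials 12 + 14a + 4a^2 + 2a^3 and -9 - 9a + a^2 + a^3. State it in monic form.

1 + a

Repeated division with remainder:
  2a^3 + 4a^2 + 14a + 12 = (2)(a^3 + a^2 - 9a - 9) + (2a^2 + 32a + 30)
  a^3 + a^2 - 9a - 9 = ((1/2)a - 15/2)(2a^2 + 32a + 30) + (216a + 216)
  2a^2 + 32a + 30 = ((1/108)a + 5/36)(216a + 216) + (0)
Last nonzero remainder: 216a + 216. Dividing through by 216 gives the monic gcd a + 1.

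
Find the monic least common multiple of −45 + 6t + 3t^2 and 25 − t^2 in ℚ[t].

75 − 25t − 3t^2 + t^3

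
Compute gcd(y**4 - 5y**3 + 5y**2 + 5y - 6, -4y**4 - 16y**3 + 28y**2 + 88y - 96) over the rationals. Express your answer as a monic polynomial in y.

y**2 - 3y + 2

Euclidean algorithm in ℚ[y]:
  y**4 - 5y**3 + 5y**2 + 5y - 6 = (-1/4)(-4y**4 - 16y**3 + 28y**2 + 88y - 96) + (-9y**3 + 12y**2 + 27y - 30)
  -4y**4 - 16y**3 + 28y**2 + 88y - 96 = ((4/9)y + 64/27)(-9y**3 + 12y**2 + 27y - 30) + (-(112/9)y**2 + (112/3)y - 224/9)
  -9y**3 + 12y**2 + 27y - 30 = ((81/112)y + 135/112)(-(112/9)y**2 + (112/3)y - 224/9) + (0)
Last nonzero remainder: -(112/9)y**2 + (112/3)y - 224/9. Dividing through by -112/9 gives the monic gcd y**2 - 3y + 2.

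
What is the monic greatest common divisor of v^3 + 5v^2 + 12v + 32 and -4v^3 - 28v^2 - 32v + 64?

Apply the Euclidean algorithm:
  v^3 + 5v^2 + 12v + 32 = (-1/4)(-4v^3 - 28v^2 - 32v + 64) + (-2v^2 + 4v + 48)
  -4v^3 - 28v^2 - 32v + 64 = (2v + 18)(-2v^2 + 4v + 48) + (-200v - 800)
  -2v^2 + 4v + 48 = ((1/100)v - 3/50)(-200v - 800) + (0)
Last nonzero remainder: -200v - 800. Dividing through by -200 gives the monic gcd v + 4.

v + 4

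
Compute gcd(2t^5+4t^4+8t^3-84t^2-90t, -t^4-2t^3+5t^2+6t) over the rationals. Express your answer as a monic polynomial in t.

t^2+t

Repeated division with remainder:
  2t^5+4t^4+8t^3-84t^2-90t = (-2t)(-t^4-2t^3+5t^2+6t) + (18t^3-72t^2-90t)
  -t^4-2t^3+5t^2+6t = (-(1/18)t-1/3)(18t^3-72t^2-90t) + (-24t^2-24t)
  18t^3-72t^2-90t = (-(3/4)t+15/4)(-24t^2-24t) + (0)
Last nonzero remainder: -24t^2-24t. Dividing through by -24 gives the monic gcd t^2+t.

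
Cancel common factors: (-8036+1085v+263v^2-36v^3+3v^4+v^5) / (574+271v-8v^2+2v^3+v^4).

(-28+3v+v^2)/(2+v)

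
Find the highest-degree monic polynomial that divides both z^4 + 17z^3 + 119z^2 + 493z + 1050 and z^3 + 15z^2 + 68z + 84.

z^2 + 13z + 42

Euclidean algorithm in ℚ[z]:
  z^4 + 17z^3 + 119z^2 + 493z + 1050 = (z + 2)(z^3 + 15z^2 + 68z + 84) + (21z^2 + 273z + 882)
  z^3 + 15z^2 + 68z + 84 = ((1/21)z + 2/21)(21z^2 + 273z + 882) + (0)
Last nonzero remainder: 21z^2 + 273z + 882. Dividing through by 21 gives the monic gcd z^2 + 13z + 42.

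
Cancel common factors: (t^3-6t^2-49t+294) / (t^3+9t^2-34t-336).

(t-7)/(t+8)

Euclidean algorithm in ℚ[t]:
  t^3-6t^2-49t+294 = (t^3+9t^2-34t-336) + (-15t^2-15t+630)
  t^3+9t^2-34t-336 = (-(1/15)t-8/15)(-15t^2-15t+630) + (0)
Last nonzero remainder: -15t^2-15t+630. Dividing through by -15 gives the monic gcd t^2+t-42.
Cancel t^2+t-42 from numerator and denominator to get the reduced form.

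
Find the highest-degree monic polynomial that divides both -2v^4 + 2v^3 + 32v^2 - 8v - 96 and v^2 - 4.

By polynomial division,
  -2v^4 + 2v^3 + 32v^2 - 8v - 96 = (-2v^2 + 2v + 24)(v^2 - 4) + (0)
The last nonzero remainder v^2 - 4 is already monic.

v^2 - 4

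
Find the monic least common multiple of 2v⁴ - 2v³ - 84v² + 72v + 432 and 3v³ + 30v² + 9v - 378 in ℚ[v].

Euclidean algorithm in ℚ[v]:
  2v⁴ - 2v³ - 84v² + 72v + 432 = ((2/3)v - 22/3)(3v³ + 30v² + 9v - 378) + (130v² + 390v - 2340)
  3v³ + 30v² + 9v - 378 = ((3/130)v + 21/130)(130v² + 390v - 2340) + (0)
Last nonzero remainder: 130v² + 390v - 2340. Dividing through by 130 gives the monic gcd v² + 3v - 18.
Then lcm(f, g) = f·g / gcd(f, g); expanding and making the result monic gives the answer.

v⁵ + 6v⁴ - 49v³ - 258v² + 468v + 1512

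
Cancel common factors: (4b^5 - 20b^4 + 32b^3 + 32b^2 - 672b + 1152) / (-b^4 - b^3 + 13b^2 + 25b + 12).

Repeated division with remainder:
  4b^5 - 20b^4 + 32b^3 + 32b^2 - 672b + 1152 = (-4b + 24)(-b^4 - b^3 + 13b^2 + 25b + 12) + (108b^3 - 180b^2 - 1224b + 864)
  -b^4 - b^3 + 13b^2 + 25b + 12 = (-(1/108)b - 2/81)(108b^3 - 180b^2 - 1224b + 864) + (-(25/9)b^2 + (25/9)b + 100/3)
  108b^3 - 180b^2 - 1224b + 864 = (-(972/25)b + 648/25)(-(25/9)b^2 + (25/9)b + 100/3) + (0)
Last nonzero remainder: -(25/9)b^2 + (25/9)b + 100/3. Dividing through by -25/9 gives the monic gcd b^2 - b - 12.
Cancel b^2 - b - 12 from numerator and denominator to get the reduced form.

(-4b^3 + 16b^2 - 64b + 96)/(b^2 + 2b + 1)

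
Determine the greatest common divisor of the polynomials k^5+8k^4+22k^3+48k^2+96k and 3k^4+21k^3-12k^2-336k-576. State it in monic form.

Repeated division with remainder:
  k^5+8k^4+22k^3+48k^2+96k = ((1/3)k+1/3)(3k^4+21k^3-12k^2-336k-576) + (19k^3+164k^2+400k+192)
  3k^4+21k^3-12k^2-336k-576 = ((3/19)k-93/361)(19k^3+164k^2+400k+192) + (-(11880/361)k^2-(95040/361)k-190080/361)
  19k^3+164k^2+400k+192 = (-(6859/11880)k-361/990)(-(11880/361)k^2-(95040/361)k-190080/361) + (0)
Last nonzero remainder: -(11880/361)k^2-(95040/361)k-190080/361. Dividing through by -11880/361 gives the monic gcd k^2+8k+16.

k^2+8k+16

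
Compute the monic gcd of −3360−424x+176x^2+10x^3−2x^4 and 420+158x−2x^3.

−70−3x+x^2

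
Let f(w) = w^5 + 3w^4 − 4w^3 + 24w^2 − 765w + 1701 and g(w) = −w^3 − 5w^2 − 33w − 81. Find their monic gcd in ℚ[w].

Apply the Euclidean algorithm:
  w^5 + 3w^4 − 4w^3 + 24w^2 − 765w + 1701 = (−w^2 + 2w + 27)(−w^3 − 5w^2 − 33w − 81) + (144w^2 + 288w + 3888)
  −w^3 − 5w^2 − 33w − 81 = (−(1/144)w − 1/48)(144w^2 + 288w + 3888) + (0)
Last nonzero remainder: 144w^2 + 288w + 3888. Dividing through by 144 gives the monic gcd w^2 + 2w + 27.

w^2 + 2w + 27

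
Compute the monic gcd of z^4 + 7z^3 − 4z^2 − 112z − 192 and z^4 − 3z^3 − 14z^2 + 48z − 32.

z^2 − 16

By polynomial division,
  z^4 + 7z^3 − 4z^2 − 112z − 192 = (z^4 − 3z^3 − 14z^2 + 48z − 32) + (10z^3 + 10z^2 − 160z − 160)
  z^4 − 3z^3 − 14z^2 + 48z − 32 = ((1/10)z − 2/5)(10z^3 + 10z^2 − 160z − 160) + (6z^2 − 96)
  10z^3 + 10z^2 − 160z − 160 = ((5/3)z + 5/3)(6z^2 − 96) + (0)
Last nonzero remainder: 6z^2 − 96. Dividing through by 6 gives the monic gcd z^2 − 16.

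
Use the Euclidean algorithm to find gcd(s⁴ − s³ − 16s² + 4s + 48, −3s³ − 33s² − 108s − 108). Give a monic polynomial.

Apply the Euclidean algorithm:
  s⁴ − s³ − 16s² + 4s + 48 = (−(1/3)s + 4)(−3s³ − 33s² − 108s − 108) + (80s² + 400s + 480)
  −3s³ − 33s² − 108s − 108 = (−(3/80)s − 9/40)(80s² + 400s + 480) + (0)
Last nonzero remainder: 80s² + 400s + 480. Dividing through by 80 gives the monic gcd s² + 5s + 6.

s² + 5s + 6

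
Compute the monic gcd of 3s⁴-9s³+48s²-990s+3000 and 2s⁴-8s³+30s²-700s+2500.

s³+s²+20s-250

Apply the Euclidean algorithm:
  3s⁴-9s³+48s²-990s+3000 = (3/2)(2s⁴-8s³+30s²-700s+2500) + (3s³+3s²+60s-750)
  2s⁴-8s³+30s²-700s+2500 = ((2/3)s-10/3)(3s³+3s²+60s-750) + (0)
Last nonzero remainder: 3s³+3s²+60s-750. Dividing through by 3 gives the monic gcd s³+s²+20s-250.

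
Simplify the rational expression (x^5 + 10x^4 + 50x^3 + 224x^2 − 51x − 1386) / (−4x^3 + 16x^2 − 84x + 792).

(−x^3 − 8x^2 − x + 42)/(4x − 24)

Repeated division with remainder:
  x^5 + 10x^4 + 50x^3 + 224x^2 − 51x − 1386 = (−(1/4)x^2 − (7/2)x − 85/4)(−4x^3 + 16x^2 − 84x + 792) + (468x^2 + 936x + 15444)
  −4x^3 + 16x^2 − 84x + 792 = (−(1/117)x + 2/39)(468x^2 + 936x + 15444) + (0)
Last nonzero remainder: 468x^2 + 936x + 15444. Dividing through by 468 gives the monic gcd x^2 + 2x + 33.
Cancel x^2 + 2x + 33 from numerator and denominator to get the reduced form.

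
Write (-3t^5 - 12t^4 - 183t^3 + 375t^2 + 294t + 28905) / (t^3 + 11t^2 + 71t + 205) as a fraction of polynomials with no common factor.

(-3t^3 + 6t^2 - 96t + 705)/(t + 5)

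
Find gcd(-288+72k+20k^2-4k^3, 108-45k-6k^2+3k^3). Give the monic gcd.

-12+k+k^2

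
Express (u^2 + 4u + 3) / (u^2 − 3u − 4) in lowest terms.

Repeated division with remainder:
  u^2 + 4u + 3 = (u^2 − 3u − 4) + (7u + 7)
  u^2 − 3u − 4 = ((1/7)u − 4/7)(7u + 7) + (0)
Last nonzero remainder: 7u + 7. Dividing through by 7 gives the monic gcd u + 1.
Cancel u + 1 from numerator and denominator to get the reduced form.

(u + 3)/(u − 4)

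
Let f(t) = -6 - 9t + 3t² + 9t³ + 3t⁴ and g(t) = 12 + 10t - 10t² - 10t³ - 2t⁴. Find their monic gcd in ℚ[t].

Repeated division with remainder:
  3t⁴ + 9t³ + 3t² - 9t - 6 = (-3/2)(-2t⁴ - 10t³ - 10t² + 10t + 12) + (-6t³ - 12t² + 6t + 12)
  -2t⁴ - 10t³ - 10t² + 10t + 12 = ((1/3)t + 1)(-6t³ - 12t² + 6t + 12) + (0)
Last nonzero remainder: -6t³ - 12t² + 6t + 12. Dividing through by -6 gives the monic gcd t³ + 2t² - t - 2.

-2 - t + 2t² + t³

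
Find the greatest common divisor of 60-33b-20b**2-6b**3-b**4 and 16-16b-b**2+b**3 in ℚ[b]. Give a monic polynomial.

Repeated division with remainder:
  -b**4-6b**3-20b**2-33b+60 = (-b-7)(b**3-b**2-16b+16) + (-43b**2-129b+172)
  b**3-b**2-16b+16 = (-(1/43)b+4/43)(-43b**2-129b+172) + (0)
Last nonzero remainder: -43b**2-129b+172. Dividing through by -43 gives the monic gcd b**2+3b-4.

-4+3b+b**2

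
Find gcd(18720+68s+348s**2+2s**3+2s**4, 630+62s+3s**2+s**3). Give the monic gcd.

90−4s+s**2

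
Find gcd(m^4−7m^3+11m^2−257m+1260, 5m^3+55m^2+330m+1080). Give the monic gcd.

Repeated division with remainder:
  m^4−7m^3+11m^2−257m+1260 = ((1/5)m−18/5)(5m^3+55m^2+330m+1080) + (143m^2+715m+5148)
  5m^3+55m^2+330m+1080 = ((5/143)m+30/143)(143m^2+715m+5148) + (0)
Last nonzero remainder: 143m^2+715m+5148. Dividing through by 143 gives the monic gcd m^2+5m+36.

m^2+5m+36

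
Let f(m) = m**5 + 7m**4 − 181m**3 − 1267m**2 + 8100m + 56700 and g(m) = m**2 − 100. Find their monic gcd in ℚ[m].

By polynomial division,
  m**5 + 7m**4 − 181m**3 − 1267m**2 + 8100m + 56700 = (m**3 + 7m**2 − 81m − 567)(m**2 − 100) + (0)
The last nonzero remainder m**2 − 100 is already monic.

m**2 − 100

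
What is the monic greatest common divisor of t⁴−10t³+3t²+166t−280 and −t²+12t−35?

By polynomial division,
  t⁴−10t³+3t²+166t−280 = (−t²−2t+8)(−t²+12t−35) + (0)
Last nonzero remainder: −t²+12t−35. Dividing through by −1 gives the monic gcd t²−12t+35.

t²−12t+35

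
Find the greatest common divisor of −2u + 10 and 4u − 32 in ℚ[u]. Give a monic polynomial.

1

Repeated division with remainder:
  −2u + 10 = (−1/2)(4u − 32) + (−6)
  4u − 32 = (−(2/3)u + 16/3)(−6) + (0)
The last nonzero remainder is the constant −6, so the polynomials are coprime and gcd = 1.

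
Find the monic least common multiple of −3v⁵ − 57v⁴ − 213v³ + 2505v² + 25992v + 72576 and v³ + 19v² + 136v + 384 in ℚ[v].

Apply the Euclidean algorithm:
  −3v⁵ − 57v⁴ − 213v³ + 2505v² + 25992v + 72576 = (−3v² + 195)(v³ + 19v² + 136v + 384) + (−48v² − 528v − 2304)
  v³ + 19v² + 136v + 384 = (−(1/48)v − 1/6)(−48v² − 528v − 2304) + (0)
Last nonzero remainder: −48v² − 528v − 2304. Dividing through by −48 gives the monic gcd v² + 11v + 48.
Then lcm(f, g) = f·g / gcd(f, g); expanding and making the result monic gives the answer.

v⁶ + 27v⁵ + 223v⁴ − 267v³ − 15344v² − 93504v − 193536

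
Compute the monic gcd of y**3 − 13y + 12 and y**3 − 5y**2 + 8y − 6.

y − 3

Repeated division with remainder:
  y**3 − 13y + 12 = (y**3 − 5y**2 + 8y − 6) + (5y**2 − 21y + 18)
  y**3 − 5y**2 + 8y − 6 = ((1/5)y − 4/25)(5y**2 − 21y + 18) + ((26/25)y − 78/25)
  5y**2 − 21y + 18 = ((125/26)y − 75/13)((26/25)y − 78/25) + (0)
Last nonzero remainder: (26/25)y − 78/25. Dividing through by 26/25 gives the monic gcd y − 3.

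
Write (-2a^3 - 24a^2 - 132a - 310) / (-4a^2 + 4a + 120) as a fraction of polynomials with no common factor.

(a^2 + 7a + 31)/(2a - 12)

By polynomial division,
  -2a^3 - 24a^2 - 132a - 310 = ((1/2)a + 13/2)(-4a^2 + 4a + 120) + (-218a - 1090)
  -4a^2 + 4a + 120 = ((2/109)a - 12/109)(-218a - 1090) + (0)
Last nonzero remainder: -218a - 1090. Dividing through by -218 gives the monic gcd a + 5.
Cancel a + 5 from numerator and denominator to get the reduced form.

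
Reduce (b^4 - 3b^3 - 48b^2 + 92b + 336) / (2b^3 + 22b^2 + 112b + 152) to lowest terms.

By polynomial division,
  b^4 - 3b^3 - 48b^2 + 92b + 336 = ((1/2)b - 7)(2b^3 + 22b^2 + 112b + 152) + (50b^2 + 800b + 1400)
  2b^3 + 22b^2 + 112b + 152 = ((1/25)b - 1/5)(50b^2 + 800b + 1400) + (216b + 432)
  50b^2 + 800b + 1400 = ((25/108)b + 175/54)(216b + 432) + (0)
Last nonzero remainder: 216b + 432. Dividing through by 216 gives the monic gcd b + 2.
Cancel b + 2 from numerator and denominator to get the reduced form.

(b^3 - 5b^2 - 38b + 168)/(2b^2 + 18b + 76)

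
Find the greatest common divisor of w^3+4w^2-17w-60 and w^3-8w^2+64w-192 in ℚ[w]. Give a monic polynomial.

w-4

By polynomial division,
  w^3+4w^2-17w-60 = (w^3-8w^2+64w-192) + (12w^2-81w+132)
  w^3-8w^2+64w-192 = ((1/12)w-5/48)(12w^2-81w+132) + ((713/16)w-713/4)
  12w^2-81w+132 = ((192/713)w-528/713)((713/16)w-713/4) + (0)
Last nonzero remainder: (713/16)w-713/4. Dividing through by 713/16 gives the monic gcd w-4.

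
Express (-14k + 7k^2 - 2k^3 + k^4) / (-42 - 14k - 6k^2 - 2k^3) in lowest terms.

(2k - k^2)/(6 + 2k)

Repeated division with remainder:
  k^4 - 2k^3 + 7k^2 - 14k = (-(1/2)k + 5/2)(-2k^3 - 6k^2 - 14k - 42) + (15k^2 + 105)
  -2k^3 - 6k^2 - 14k - 42 = (-(2/15)k - 2/5)(15k^2 + 105) + (0)
Last nonzero remainder: 15k^2 + 105. Dividing through by 15 gives the monic gcd k^2 + 7.
Cancel k^2 + 7 from numerator and denominator to get the reduced form.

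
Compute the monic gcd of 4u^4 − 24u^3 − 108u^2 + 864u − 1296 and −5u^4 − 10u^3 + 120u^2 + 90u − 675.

Apply the Euclidean algorithm:
  4u^4 − 24u^3 − 108u^2 + 864u − 1296 = (−4/5)(−5u^4 − 10u^3 + 120u^2 + 90u − 675) + (−32u^3 − 12u^2 + 936u − 1836)
  −5u^4 − 10u^3 + 120u^2 + 90u − 675 = ((5/32)u + 65/256)(−32u^3 − 12u^2 + 936u − 1836) + (−(1485/64)u^2 + (4455/32)u − 13365/64)
  −32u^3 − 12u^2 + 936u − 1836 = ((2048/1485)u + 4352/495)(−(1485/64)u^2 + (4455/32)u − 13365/64) + (0)
Last nonzero remainder: −(1485/64)u^2 + (4455/32)u − 13365/64. Dividing through by −1485/64 gives the monic gcd u^2 − 6u + 9.

u^2 − 6u + 9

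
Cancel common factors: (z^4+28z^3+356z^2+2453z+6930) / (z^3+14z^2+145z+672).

By polynomial division,
  z^4+28z^3+356z^2+2453z+6930 = (z+14)(z^3+14z^2+145z+672) + (15z^2-249z-2478)
  z^3+14z^2+145z+672 = ((1/15)z+51/25)(15z^2-249z-2478) + ((20454/25)z+143178/25)
  15z^2-249z-2478 = ((125/6818)z-1475/3409)((20454/25)z+143178/25) + (0)
Last nonzero remainder: (20454/25)z+143178/25. Dividing through by 20454/25 gives the monic gcd z+7.
Cancel z+7 from numerator and denominator to get the reduced form.

(z^3+21z^2+209z+990)/(z^2+7z+96)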